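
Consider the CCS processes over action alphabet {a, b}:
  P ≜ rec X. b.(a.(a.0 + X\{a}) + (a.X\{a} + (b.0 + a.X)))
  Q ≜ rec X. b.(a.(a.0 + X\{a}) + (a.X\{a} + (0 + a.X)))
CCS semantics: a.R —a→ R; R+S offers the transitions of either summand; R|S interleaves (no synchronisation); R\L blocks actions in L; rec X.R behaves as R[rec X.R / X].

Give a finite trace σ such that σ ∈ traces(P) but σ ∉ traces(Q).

P's transition system — 7 states:
  m0 = rec X. b.(a.(a.0 + X\{a}) + (a.X\{a} + (b.0 + a.X))) :: --b--▸ m1
  m1 = a.(a.0 + (rec X. b.(a.(a.0 + X\{a}) + (a.X\{a} + (b.0 + a.X))))\{a}) + (a.(rec X. b.(a.(a.0 + X\{a}) + (a.X\{a} + (b.0 + a.X))))\{a} + (b.0 + a.(rec X. b.(a.(a.0 + X\{a}) + (a.X\{a} + (b.0 + a.X)))))) :: --a--▸ m0, --a--▸ m2, --a--▸ m3, --b--▸ m4
  m2 = (rec X. b.(a.(a.0 + X\{a}) + (a.X\{a} + (b.0 + a.X))))\{a} :: --b--▸ m5
  m3 = a.0 + (rec X. b.(a.(a.0 + X\{a}) + (a.X\{a} + (b.0 + a.X))))\{a} :: --a--▸ m4, --b--▸ m5
  m4 = 0 :: deadlocked
  m5 = (a.(a.0 + (rec X. b.(a.(a.0 + X\{a}) + (a.X\{a} + (b.0 + a.X))))\{a}) + (a.(rec X. b.(a.(a.0 + X\{a}) + (a.X\{a} + (b.0 + a.X))))\{a} + (b.0 + a.(rec X. b.(a.(a.0 + X\{a}) + (a.X\{a} + (b.0 + a.X)))))))\{a} :: --b--▸ m6
  m6 = 0\{a} :: deadlocked
Q's transition system — 6 states:
  n0 = rec X. b.(a.(a.0 + X\{a}) + (a.X\{a} + (0 + a.X))) :: --b--▸ n1
  n1 = a.(a.0 + (rec X. b.(a.(a.0 + X\{a}) + (a.X\{a} + (0 + a.X))))\{a}) + (a.(rec X. b.(a.(a.0 + X\{a}) + (a.X\{a} + (0 + a.X))))\{a} + (0 + a.(rec X. b.(a.(a.0 + X\{a}) + (a.X\{a} + (0 + a.X)))))) :: --a--▸ n0, --a--▸ n2, --a--▸ n3
  n2 = (rec X. b.(a.(a.0 + X\{a}) + (a.X\{a} + (0 + a.X))))\{a} :: --b--▸ n4
  n3 = a.0 + (rec X. b.(a.(a.0 + X\{a}) + (a.X\{a} + (0 + a.X))))\{a} :: --a--▸ n5, --b--▸ n4
  n4 = (a.(a.0 + (rec X. b.(a.(a.0 + X\{a}) + (a.X\{a} + (0 + a.X))))\{a}) + (a.(rec X. b.(a.(a.0 + X\{a}) + (a.X\{a} + (0 + a.X))))\{a} + (0 + a.(rec X. b.(a.(a.0 + X\{a}) + (a.X\{a} + (0 + a.X)))))))\{a} :: deadlocked
  n5 = 0 :: deadlocked
Trace ⟨bb⟩ through P, begin at {m0}:
  step 1 (b): {m1}
  step 2 (b): {m4}
  ✓ P
Trace ⟨bb⟩ through Q, begin at {n0}:
  step 1 (b): {n1}
  step 2 (b): ∅  — Q cannot continue

bb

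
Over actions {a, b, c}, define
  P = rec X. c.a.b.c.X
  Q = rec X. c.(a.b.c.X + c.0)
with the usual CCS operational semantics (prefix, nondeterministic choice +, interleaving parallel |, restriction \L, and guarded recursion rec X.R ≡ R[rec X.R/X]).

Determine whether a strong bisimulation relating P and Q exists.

P ≁ Q

P's transition system — 4 states:
  s0 = rec X. c.a.b.c.X :: —c→ s1
  s1 = a.b.c.(rec X. c.a.b.c.X) :: —a→ s2
  s2 = b.c.(rec X. c.a.b.c.X) :: —b→ s3
  s3 = c.(rec X. c.a.b.c.X) :: —c→ s0
Q's transition system — 5 states:
  t0 = rec X. c.(a.b.c.X + c.0) :: —c→ t1
  t1 = a.b.c.(rec X. c.(a.b.c.X + c.0)) + c.0 :: —a→ t2, —c→ t3
  t2 = b.c.(rec X. c.(a.b.c.X + c.0)) :: —b→ t4
  t3 = 0 :: ·
  t4 = c.(rec X. c.(a.b.c.X + c.0)) :: —c→ t0
Partition-refinement fixed point:
  B0 = {s0}
  B1 = {s1}
  B2 = {s2}
  B3 = {s3}
  B4 = {t0}
  B5 = {t1}
  B6 = {t2}
  B7 = {t4}
  B8 = {t3}
s0 ∈ B0, t0 ∈ B4 → different blocks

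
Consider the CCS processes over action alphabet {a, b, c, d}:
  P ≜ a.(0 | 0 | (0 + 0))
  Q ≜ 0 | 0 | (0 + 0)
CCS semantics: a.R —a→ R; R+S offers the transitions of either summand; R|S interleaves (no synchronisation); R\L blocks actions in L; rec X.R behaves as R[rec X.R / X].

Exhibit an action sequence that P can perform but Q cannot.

a

P's transition system — 2 states:
  m0 = a.(0 | 0 | (0 + 0)) :: —a→ m1
  m1 = 0 | 0 | (0 + 0) :: stopped
Q's transition system — 1 states:
  n0 = 0 | 0 | (0 + 0) :: stopped
Run σ = ⟨a⟩ on P: start {m0}
  after a @ step 1: {m1}
  P completes σ.
Run σ = ⟨a⟩ on Q: start {n0}
  after a @ step 1: ∅ (Q stuck)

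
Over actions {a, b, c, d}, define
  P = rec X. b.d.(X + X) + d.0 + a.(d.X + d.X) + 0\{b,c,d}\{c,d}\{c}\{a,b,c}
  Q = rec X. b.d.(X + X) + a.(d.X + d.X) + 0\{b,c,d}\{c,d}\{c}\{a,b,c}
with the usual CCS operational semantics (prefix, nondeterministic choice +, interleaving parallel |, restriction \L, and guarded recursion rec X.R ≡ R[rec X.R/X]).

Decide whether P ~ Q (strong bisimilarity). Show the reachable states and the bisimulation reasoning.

Reachable graph of P (5 states):
  m0 = rec X. b.d.(X + X) + d.0 + a.(d.X + d.X) + 0\{b,c,d}\{c,d}\{c}\{a,b,c} | --a--▸ m1, --b--▸ m2, --d--▸ m3
  m1 = d.(rec X. b.d.(X + X) + d.0 + a.(d.X + d.X) + 0\{b,c,d}\{c,d}\{c}\{a,b,c}) + d.(rec X. b.d.(X + X) + d.0 + a.(d.X + d.X) + 0\{b,c,d}\{c,d}\{c}\{a,b,c}) | --d--▸ m0
  m2 = d.((rec X. b.d.(X + X) + d.0 + a.(d.X + d.X) + 0\{b,c,d}\{c,d}\{c}\{a,b,c}) + (rec X. b.d.(X + X) + d.0 + a.(d.X + d.X) + 0\{b,c,d}\{c,d}\{c}\{a,b,c})) | --d--▸ m4
  m3 = 0 | stopped
  m4 = (rec X. b.d.(X + X) + d.0 + a.(d.X + d.X) + 0\{b,c,d}\{c,d}\{c}\{a,b,c}) + (rec X. b.d.(X + X) + d.0 + a.(d.X + d.X) + 0\{b,c,d}\{c,d}\{c}\{a,b,c}) | --a--▸ m1, --b--▸ m2, --d--▸ m3
Reachable graph of Q (4 states):
  n0 = rec X. b.d.(X + X) + a.(d.X + d.X) + 0\{b,c,d}\{c,d}\{c}\{a,b,c} | --a--▸ n1, --b--▸ n2
  n1 = d.(rec X. b.d.(X + X) + a.(d.X + d.X) + 0\{b,c,d}\{c,d}\{c}\{a,b,c}) + d.(rec X. b.d.(X + X) + a.(d.X + d.X) + 0\{b,c,d}\{c,d}\{c}\{a,b,c}) | --d--▸ n0
  n2 = d.((rec X. b.d.(X + X) + a.(d.X + d.X) + 0\{b,c,d}\{c,d}\{c}\{a,b,c}) + (rec X. b.d.(X + X) + a.(d.X + d.X) + 0\{b,c,d}\{c,d}\{c}\{a,b,c})) | --d--▸ n3
  n3 = (rec X. b.d.(X + X) + a.(d.X + d.X) + 0\{b,c,d}\{c,d}\{c}\{a,b,c}) + (rec X. b.d.(X + X) + a.(d.X + d.X) + 0\{b,c,d}\{c,d}\{c}\{a,b,c}) | --a--▸ n1, --b--▸ n2
Partition-refinement fixed point:
  B0 = {m0, m4}
  B1 = {m1, m2}
  B2 = {m3}
  B3 = {n0, n3}
  B4 = {n1, n2}
m0 ∈ B0, n0 ∈ B3 → different blocks

NO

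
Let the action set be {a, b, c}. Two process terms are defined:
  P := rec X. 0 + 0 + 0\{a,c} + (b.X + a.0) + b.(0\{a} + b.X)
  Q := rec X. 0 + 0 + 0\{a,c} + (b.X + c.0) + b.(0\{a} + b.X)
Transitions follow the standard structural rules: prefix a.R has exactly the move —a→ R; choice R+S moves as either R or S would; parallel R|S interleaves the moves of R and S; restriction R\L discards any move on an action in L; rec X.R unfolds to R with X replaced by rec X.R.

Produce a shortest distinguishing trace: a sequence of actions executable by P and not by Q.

a

LTS(P): 3 reachable states
  s0 = rec X. 0 + 0 + 0\{a,c} + (b.X + a.0) + b.(0\{a} + b.X) ⊢ -a-> s1, -b-> s0, -b-> s2
  s1 = 0 ⊢ stopped
  s2 = 0\{a} + b.(rec X. 0 + 0 + 0\{a,c} + (b.X + a.0) + b.(0\{a} + b.X)) ⊢ -b-> s0
LTS(Q): 3 reachable states
  t0 = rec X. 0 + 0 + 0\{a,c} + (b.X + c.0) + b.(0\{a} + b.X) ⊢ -b-> t0, -b-> t1, -c-> t2
  t1 = 0\{a} + b.(rec X. 0 + 0 + 0\{a,c} + (b.X + c.0) + b.(0\{a} + b.X)) ⊢ -b-> t0
  t2 = 0 ⊢ stopped
Trace ⟨a⟩ through P, begin at {s0}:
  [1] a ⇒ {s1}
  — P admits the full trace.
Trace ⟨a⟩ through Q, begin at {t0}:
  [1] a ⇒ ∅ (Q stuck)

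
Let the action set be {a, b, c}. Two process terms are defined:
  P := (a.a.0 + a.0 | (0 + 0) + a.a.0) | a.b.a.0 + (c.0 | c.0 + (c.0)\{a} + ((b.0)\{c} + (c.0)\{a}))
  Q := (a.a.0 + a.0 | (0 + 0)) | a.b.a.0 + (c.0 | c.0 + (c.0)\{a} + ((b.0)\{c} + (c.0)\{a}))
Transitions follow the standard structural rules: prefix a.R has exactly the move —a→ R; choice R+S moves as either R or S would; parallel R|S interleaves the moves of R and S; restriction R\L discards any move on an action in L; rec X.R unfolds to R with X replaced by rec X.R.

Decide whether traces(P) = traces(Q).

traces(P) = traces(Q)

LTS(P): 20 reachable states
  s0 = (a.a.0 + a.0 | (0 + 0) + a.a.0) | a.b.a.0 + (c.0 | c.0 + (c.0)\{a} + ((b.0)\{c} + (c.0)\{a})) → --a--▸ s1, --a--▸ s2, --a--▸ s3, --b--▸ s4, --c--▸ s5, --c--▸ s6, --c--▸ s7
  s1 = (a.a.0 + a.0 | (0 + 0) + a.a.0) | b.a.0 → --a--▸ s8, --a--▸ s9, --b--▸ s10
  s2 = 0 | (0 + 0) | a.b.a.0 → --a--▸ s8
  s3 = a.0 | a.b.a.0 → --a--▸ s11, --a--▸ s9
  s4 = 0\{c} → ∅
  s5 = 0 | c.0 → --c--▸ s12
  s6 = 0\{a} → ∅
  s7 = c.0 | 0 → --c--▸ s12
  s8 = 0 | (0 + 0) | b.a.0 → --b--▸ s13
  s9 = a.0 | b.a.0 → --a--▸ s14, --b--▸ s15
  s10 = (a.a.0 + a.0 | (0 + 0) + a.a.0) | a.0 → --a--▸ s13, --a--▸ s15, --a--▸ s16
  s11 = 0 | a.b.a.0 → --a--▸ s14
  s12 = 0 | 0 → ∅
  s13 = 0 | (0 + 0) | a.0 → --a--▸ s17
  s14 = 0 | b.a.0 → --b--▸ s18
  s15 = a.0 | a.0 → --a--▸ s18, --a--▸ s19
  s16 = (a.a.0 + a.0 | (0 + 0) + a.a.0) | 0 → --a--▸ s17, --a--▸ s19
  s17 = 0 | (0 + 0) | 0 → ∅
  s18 = 0 | a.0 → --a--▸ s12
  s19 = a.0 | 0 → --a--▸ s12
LTS(Q): 20 reachable states
  t0 = (a.a.0 + a.0 | (0 + 0)) | a.b.a.0 + (c.0 | c.0 + (c.0)\{a} + ((b.0)\{c} + (c.0)\{a})) → --a--▸ t1, --a--▸ t2, --a--▸ t3, --b--▸ t4, --c--▸ t5, --c--▸ t6, --c--▸ t7
  t1 = (a.a.0 + a.0 | (0 + 0)) | b.a.0 → --a--▸ t8, --a--▸ t9, --b--▸ t10
  t2 = 0 | (0 + 0) | a.b.a.0 → --a--▸ t8
  t3 = a.0 | a.b.a.0 → --a--▸ t11, --a--▸ t9
  t4 = 0\{c} → ∅
  t5 = 0 | c.0 → --c--▸ t12
  t6 = 0\{a} → ∅
  t7 = c.0 | 0 → --c--▸ t12
  t8 = 0 | (0 + 0) | b.a.0 → --b--▸ t13
  t9 = a.0 | b.a.0 → --a--▸ t14, --b--▸ t15
  t10 = (a.a.0 + a.0 | (0 + 0)) | a.0 → --a--▸ t13, --a--▸ t15, --a--▸ t16
  t11 = 0 | a.b.a.0 → --a--▸ t14
  t12 = 0 | 0 → ∅
  t13 = 0 | (0 + 0) | a.0 → --a--▸ t17
  t14 = 0 | b.a.0 → --b--▸ t18
  t15 = a.0 | a.0 → --a--▸ t18, --a--▸ t19
  t16 = (a.a.0 + a.0 | (0 + 0)) | 0 → --a--▸ t17, --a--▸ t19
  t17 = 0 | (0 + 0) | 0 → ∅
  t18 = 0 | a.0 → --a--▸ t12
  t19 = a.0 | 0 → --a--▸ t12
Coarsest stable partition (strong bisimilarity classes):
  B0 = {s0, t0}
  B1 = {s3, t3}
  B2 = {s11, s2, t11, t2}
  B3 = {s14, s8, t14, t8}
  B4 = {s13, s18, s19, t13, t18, t19}
  B5 = {s12, s17, s4, s6, t12, t17, t4, t6}
  B6 = {s9, t9}
  B7 = {s15, t15}
  B8 = {s1, t1}
  B9 = {s10, t10}
  B10 = {s16, t16}
  B11 = {s5, s7, t5, t7}
s0 ∈ B0, t0 ∈ B0 → same block
Bisimilar ⇒ trace-equivalent.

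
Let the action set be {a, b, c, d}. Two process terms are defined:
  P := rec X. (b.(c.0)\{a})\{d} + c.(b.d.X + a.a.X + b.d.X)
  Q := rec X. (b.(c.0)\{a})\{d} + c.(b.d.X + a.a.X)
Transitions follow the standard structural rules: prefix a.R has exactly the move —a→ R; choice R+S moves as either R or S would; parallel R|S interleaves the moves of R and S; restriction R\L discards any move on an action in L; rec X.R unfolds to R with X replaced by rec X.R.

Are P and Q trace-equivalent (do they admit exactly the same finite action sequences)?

P's transition system — 6 states:
  s0 = rec X. (b.(c.0)\{a})\{d} + c.(b.d.X + a.a.X + b.d.X) has moves —b→ s1, —c→ s2
  s1 = (c.0)\{a}\{d} has moves —c→ s3
  s2 = b.d.(rec X. (b.(c.0)\{a})\{d} + c.(b.d.X + a.a.X + b.d.X)) + a.a.(rec X. (b.(c.0)\{a})\{d} + c.(b.d.X + a.a.X + b.d.X)) + b.d.(rec X. (b.(c.0)\{a})\{d} + c.(b.d.X + a.a.X + b.d.X)) has moves —a→ s4, —b→ s5
  s3 = 0\{a}\{d} has moves stopped
  s4 = a.(rec X. (b.(c.0)\{a})\{d} + c.(b.d.X + a.a.X + b.d.X)) has moves —a→ s0
  s5 = d.(rec X. (b.(c.0)\{a})\{d} + c.(b.d.X + a.a.X + b.d.X)) has moves —d→ s0
Q's transition system — 6 states:
  t0 = rec X. (b.(c.0)\{a})\{d} + c.(b.d.X + a.a.X) has moves —b→ t1, —c→ t2
  t1 = (c.0)\{a}\{d} has moves —c→ t3
  t2 = b.d.(rec X. (b.(c.0)\{a})\{d} + c.(b.d.X + a.a.X)) + a.a.(rec X. (b.(c.0)\{a})\{d} + c.(b.d.X + a.a.X)) has moves —a→ t4, —b→ t5
  t3 = 0\{a}\{d} has moves stopped
  t4 = a.(rec X. (b.(c.0)\{a})\{d} + c.(b.d.X + a.a.X)) has moves —a→ t0
  t5 = d.(rec X. (b.(c.0)\{a})\{d} + c.(b.d.X + a.a.X)) has moves —d→ t0
Bisimilarity quotient blocks:
  B0 = {s0, t0}
  B1 = {s1, t1}
  B2 = {s3, t3}
  B3 = {s2, t2}
  B4 = {s5, t5}
  B5 = {s4, t4}
s0 ∈ B0, t0 ∈ B0 → same block
Bisimilar ⇒ trace-equivalent.

YES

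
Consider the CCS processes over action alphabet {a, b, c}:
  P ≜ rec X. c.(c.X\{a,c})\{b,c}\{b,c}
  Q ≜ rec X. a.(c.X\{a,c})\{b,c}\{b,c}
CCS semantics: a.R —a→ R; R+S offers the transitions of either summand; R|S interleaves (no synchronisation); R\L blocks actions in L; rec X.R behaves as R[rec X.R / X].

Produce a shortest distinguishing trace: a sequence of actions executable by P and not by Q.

LTS(P): 2 reachable states
  m0 = rec X. c.(c.X\{a,c})\{b,c}\{b,c} :: --c--▸ m1
  m1 = (c.(rec X. c.(c.X\{a,c})\{b,c}\{b,c})\{a,c})\{b,c}\{b,c} :: ·
LTS(Q): 2 reachable states
  n0 = rec X. a.(c.X\{a,c})\{b,c}\{b,c} :: --a--▸ n1
  n1 = (c.(rec X. a.(c.X\{a,c})\{b,c}\{b,c})\{a,c})\{b,c}\{b,c} :: ·
Run σ = ⟨c⟩ on P: start {m0}
  [1] c ⇒ {m1}
  P completes σ.
Run σ = ⟨c⟩ on Q: start {n0}
  [1] c ⇒ ∅  — Q cannot continue

c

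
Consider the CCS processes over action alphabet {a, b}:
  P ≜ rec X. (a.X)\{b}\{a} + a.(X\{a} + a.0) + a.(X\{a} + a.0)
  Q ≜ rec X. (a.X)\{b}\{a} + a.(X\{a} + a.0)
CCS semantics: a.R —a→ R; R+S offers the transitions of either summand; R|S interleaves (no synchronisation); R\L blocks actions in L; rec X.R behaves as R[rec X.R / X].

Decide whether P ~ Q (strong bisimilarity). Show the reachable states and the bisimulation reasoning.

YES

Reachable graph of P (3 states):
  s0 = rec X. (a.X)\{b}\{a} + a.(X\{a} + a.0) + a.(X\{a} + a.0) has moves --a--▸ s1
  s1 = (rec X. (a.X)\{b}\{a} + a.(X\{a} + a.0) + a.(X\{a} + a.0))\{a} + a.0 has moves --a--▸ s2
  s2 = 0 has moves ∅
Reachable graph of Q (3 states):
  t0 = rec X. (a.X)\{b}\{a} + a.(X\{a} + a.0) has moves --a--▸ t1
  t1 = (rec X. (a.X)\{b}\{a} + a.(X\{a} + a.0))\{a} + a.0 has moves --a--▸ t2
  t2 = 0 has moves ∅
Bisimilarity quotient blocks:
  B0 = {s0, t0}
  B1 = {s1, t1}
  B2 = {s2, t2}
s0 ∈ B0, t0 ∈ B0 → same block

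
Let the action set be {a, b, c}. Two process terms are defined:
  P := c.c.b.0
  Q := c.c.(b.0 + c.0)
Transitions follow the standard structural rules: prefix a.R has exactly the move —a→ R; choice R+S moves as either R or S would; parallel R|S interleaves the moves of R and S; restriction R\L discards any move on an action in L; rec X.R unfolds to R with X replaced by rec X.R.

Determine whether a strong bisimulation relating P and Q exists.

not bisimilar

Reachable graph of P (4 states):
  p0 = c.c.b.0 ⊢ -c-> p1
  p1 = c.b.0 ⊢ -c-> p2
  p2 = b.0 ⊢ -b-> p3
  p3 = 0 ⊢ stopped
Reachable graph of Q (4 states):
  q0 = c.c.(b.0 + c.0) ⊢ -c-> q1
  q1 = c.(b.0 + c.0) ⊢ -c-> q2
  q2 = b.0 + c.0 ⊢ -b-> q3, -c-> q3
  q3 = 0 ⊢ stopped
Coarsest stable partition (strong bisimilarity classes):
  B0 = {p0}
  B1 = {p1}
  B2 = {p2}
  B3 = {p3, q3}
  B4 = {q0}
  B5 = {q1}
  B6 = {q2}
p0 ∈ B0, q0 ∈ B4 → different blocks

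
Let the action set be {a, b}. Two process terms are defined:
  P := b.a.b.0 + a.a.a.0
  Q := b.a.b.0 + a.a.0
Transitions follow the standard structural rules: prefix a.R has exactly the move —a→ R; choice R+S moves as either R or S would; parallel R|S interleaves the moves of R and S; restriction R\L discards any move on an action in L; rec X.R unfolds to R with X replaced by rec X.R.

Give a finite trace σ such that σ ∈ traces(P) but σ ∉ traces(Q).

Reachable graph of P (6 states):
  u0 = b.a.b.0 + a.a.a.0 | --a--▸ u1, --b--▸ u2
  u1 = a.a.0 | --a--▸ u3
  u2 = a.b.0 | --a--▸ u4
  u3 = a.0 | --a--▸ u5
  u4 = b.0 | --b--▸ u5
  u5 = 0 | deadlocked
Reachable graph of Q (5 states):
  v0 = b.a.b.0 + a.a.0 | --a--▸ v1, --b--▸ v2
  v1 = a.0 | --a--▸ v3
  v2 = a.b.0 | --a--▸ v4
  v3 = 0 | deadlocked
  v4 = b.0 | --b--▸ v3
Executing aaa from P (initial set {u0}):
  step 1 (a): {u1}
  step 2 (a): {u3}
  step 3 (a): {u5}
  — P admits the full trace.
Executing aaa from Q (initial set {v0}):
  step 1 (a): {v1}
  step 2 (a): {v3}
  step 3 (a): no successor for Q

aaa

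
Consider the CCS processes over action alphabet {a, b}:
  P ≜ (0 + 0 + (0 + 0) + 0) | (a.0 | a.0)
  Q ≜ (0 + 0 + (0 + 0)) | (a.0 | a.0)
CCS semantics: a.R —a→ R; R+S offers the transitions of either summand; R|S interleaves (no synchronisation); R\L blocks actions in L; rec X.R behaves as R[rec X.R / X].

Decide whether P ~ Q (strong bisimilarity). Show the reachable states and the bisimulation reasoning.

LTS(P): 4 reachable states
  p0 = (0 + 0 + (0 + 0) + 0) | (a.0 | a.0) has moves =a=> p1, =a=> p2
  p1 = (0 + 0 + (0 + 0) + 0) | (0 | a.0) has moves =a=> p3
  p2 = (0 + 0 + (0 + 0) + 0) | (a.0 | 0) has moves =a=> p3
  p3 = (0 + 0 + (0 + 0) + 0) | (0 | 0) has moves ∅
LTS(Q): 4 reachable states
  q0 = (0 + 0 + (0 + 0)) | (a.0 | a.0) has moves =a=> q1, =a=> q2
  q1 = (0 + 0 + (0 + 0)) | (0 | a.0) has moves =a=> q3
  q2 = (0 + 0 + (0 + 0)) | (a.0 | 0) has moves =a=> q3
  q3 = (0 + 0 + (0 + 0)) | (0 | 0) has moves ∅
Coarsest stable partition (strong bisimilarity classes):
  B0 = {p0, q0}
  B1 = {p1, p2, q1, q2}
  B2 = {p3, q3}
p0 ∈ B0, q0 ∈ B0 → same block

P ~ Q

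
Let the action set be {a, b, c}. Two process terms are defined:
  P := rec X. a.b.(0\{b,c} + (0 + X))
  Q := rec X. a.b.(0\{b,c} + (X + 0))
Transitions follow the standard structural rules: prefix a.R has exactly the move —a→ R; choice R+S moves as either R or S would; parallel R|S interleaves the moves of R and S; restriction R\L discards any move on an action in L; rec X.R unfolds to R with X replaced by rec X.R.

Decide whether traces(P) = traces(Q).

trace-equivalent

P's transition system — 3 states:
  m0 = rec X. a.b.(0\{b,c} + (0 + X)) ⊢ —a→ m1
  m1 = b.(0\{b,c} + (0 + (rec X. a.b.(0\{b,c} + (0 + X))))) ⊢ —b→ m2
  m2 = 0\{b,c} + (0 + (rec X. a.b.(0\{b,c} + (0 + X)))) ⊢ —a→ m1
Q's transition system — 3 states:
  n0 = rec X. a.b.(0\{b,c} + (X + 0)) ⊢ —a→ n1
  n1 = b.(0\{b,c} + ((rec X. a.b.(0\{b,c} + (X + 0))) + 0)) ⊢ —b→ n2
  n2 = 0\{b,c} + ((rec X. a.b.(0\{b,c} + (X + 0))) + 0) ⊢ —a→ n1
Partition-refinement fixed point:
  B0 = {m0, m2, n0, n2}
  B1 = {m1, n1}
m0 ∈ B0, n0 ∈ B0 → same block
Bisimilar ⇒ trace-equivalent.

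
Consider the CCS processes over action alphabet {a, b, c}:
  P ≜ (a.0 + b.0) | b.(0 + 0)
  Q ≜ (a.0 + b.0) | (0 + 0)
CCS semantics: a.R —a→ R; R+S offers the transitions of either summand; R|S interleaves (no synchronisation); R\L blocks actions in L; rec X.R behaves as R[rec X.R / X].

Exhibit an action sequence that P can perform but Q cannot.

P's transition system — 4 states:
  u0 = (a.0 + b.0) | b.(0 + 0) has moves ··a··> u1, ··b··> u1, ··b··> u2
  u1 = 0 | b.(0 + 0) has moves ··b··> u3
  u2 = (a.0 + b.0) | (0 + 0) has moves ··a··> u3, ··b··> u3
  u3 = 0 | (0 + 0) has moves (no moves)
Q's transition system — 2 states:
  v0 = (a.0 + b.0) | (0 + 0) has moves ··a··> v1, ··b··> v1
  v1 = 0 | (0 + 0) has moves (no moves)
Trace ⟨ab⟩ through P, begin at {u0}:
  step 1 (a): {u1}
  step 2 (b): {u3}
  P completes σ.
Trace ⟨ab⟩ through Q, begin at {v0}:
  step 1 (a): {v1}
  step 2 (b): ∅ (Q stuck)

ab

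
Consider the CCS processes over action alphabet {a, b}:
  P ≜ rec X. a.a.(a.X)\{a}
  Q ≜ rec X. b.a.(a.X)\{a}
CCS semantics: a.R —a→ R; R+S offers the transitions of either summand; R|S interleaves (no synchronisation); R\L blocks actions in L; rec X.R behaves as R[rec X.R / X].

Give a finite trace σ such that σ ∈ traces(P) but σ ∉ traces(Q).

LTS(P): 3 reachable states
  m0 = rec X. a.a.(a.X)\{a} has moves =a=> m1
  m1 = a.(a.(rec X. a.a.(a.X)\{a}))\{a} has moves =a=> m2
  m2 = (a.(rec X. a.a.(a.X)\{a}))\{a} has moves ·
LTS(Q): 3 reachable states
  n0 = rec X. b.a.(a.X)\{a} has moves =b=> n1
  n1 = a.(a.(rec X. b.a.(a.X)\{a}))\{a} has moves =a=> n2
  n2 = (a.(rec X. b.a.(a.X)\{a}))\{a} has moves ·
Trace ⟨a⟩ through P, begin at {m0}:
  step 1 (a): {m1}
  ✓ P
Trace ⟨a⟩ through Q, begin at {n0}:
  step 1 (a): no successor for Q

a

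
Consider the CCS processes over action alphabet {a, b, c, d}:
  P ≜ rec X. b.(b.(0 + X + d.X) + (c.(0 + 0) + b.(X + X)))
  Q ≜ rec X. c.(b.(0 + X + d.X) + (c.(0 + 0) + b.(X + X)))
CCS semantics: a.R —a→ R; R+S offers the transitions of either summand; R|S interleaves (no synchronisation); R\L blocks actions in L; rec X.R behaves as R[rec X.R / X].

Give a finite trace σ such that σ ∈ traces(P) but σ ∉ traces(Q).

b

P's transition system — 5 states:
  s0 = rec X. b.(b.(0 + X + d.X) + (c.(0 + 0) + b.(X + X))) → --b--▸ s1
  s1 = b.(0 + (rec X. b.(b.(0 + X + d.X) + (c.(0 + 0) + b.(X + X)))) + d.(rec X. b.(b.(0 + X + d.X) + (c.(0 + 0) + b.(X + X))))) + (c.(0 + 0) + b.((rec X. b.(b.(0 + X + d.X) + (c.(0 + 0) + b.(X + X)))) + (rec X. b.(b.(0 + X + d.X) + (c.(0 + 0) + b.(X + X)))))) → --b--▸ s2, --b--▸ s3, --c--▸ s4
  s2 = (rec X. b.(b.(0 + X + d.X) + (c.(0 + 0) + b.(X + X)))) + (rec X. b.(b.(0 + X + d.X) + (c.(0 + 0) + b.(X + X)))) → --b--▸ s1
  s3 = 0 + (rec X. b.(b.(0 + X + d.X) + (c.(0 + 0) + b.(X + X)))) + d.(rec X. b.(b.(0 + X + d.X) + (c.(0 + 0) + b.(X + X)))) → --b--▸ s1, --d--▸ s0
  s4 = 0 + 0 → ∅
Q's transition system — 5 states:
  t0 = rec X. c.(b.(0 + X + d.X) + (c.(0 + 0) + b.(X + X))) → --c--▸ t1
  t1 = b.(0 + (rec X. c.(b.(0 + X + d.X) + (c.(0 + 0) + b.(X + X)))) + d.(rec X. c.(b.(0 + X + d.X) + (c.(0 + 0) + b.(X + X))))) + (c.(0 + 0) + b.((rec X. c.(b.(0 + X + d.X) + (c.(0 + 0) + b.(X + X)))) + (rec X. c.(b.(0 + X + d.X) + (c.(0 + 0) + b.(X + X)))))) → --b--▸ t2, --b--▸ t3, --c--▸ t4
  t2 = (rec X. c.(b.(0 + X + d.X) + (c.(0 + 0) + b.(X + X)))) + (rec X. c.(b.(0 + X + d.X) + (c.(0 + 0) + b.(X + X)))) → --c--▸ t1
  t3 = 0 + (rec X. c.(b.(0 + X + d.X) + (c.(0 + 0) + b.(X + X)))) + d.(rec X. c.(b.(0 + X + d.X) + (c.(0 + 0) + b.(X + X)))) → --c--▸ t1, --d--▸ t0
  t4 = 0 + 0 → ∅
Executing b from P (initial set {s0}):
  [1] b ⇒ {s1}
  — P admits the full trace.
Executing b from Q (initial set {t0}):
  [1] b ⇒ no successor for Q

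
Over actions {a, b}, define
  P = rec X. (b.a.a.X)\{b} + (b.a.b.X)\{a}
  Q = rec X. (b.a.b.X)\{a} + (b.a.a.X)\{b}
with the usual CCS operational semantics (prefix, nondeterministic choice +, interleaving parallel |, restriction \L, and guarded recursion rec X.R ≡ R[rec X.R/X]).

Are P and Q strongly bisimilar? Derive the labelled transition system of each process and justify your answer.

P's transition system — 2 states:
  m0 = rec X. (b.a.a.X)\{b} + (b.a.b.X)\{a} has moves --b--▸ m1
  m1 = (a.b.(rec X. (b.a.a.X)\{b} + (b.a.b.X)\{a}))\{a} has moves ∅
Q's transition system — 2 states:
  n0 = rec X. (b.a.b.X)\{a} + (b.a.a.X)\{b} has moves --b--▸ n1
  n1 = (a.b.(rec X. (b.a.b.X)\{a} + (b.a.a.X)\{b}))\{a} has moves ∅
Coarsest stable partition (strong bisimilarity classes):
  B0 = {m0, n0}
  B1 = {m1, n1}
m0 ∈ B0, n0 ∈ B0 → same block

P ~ Q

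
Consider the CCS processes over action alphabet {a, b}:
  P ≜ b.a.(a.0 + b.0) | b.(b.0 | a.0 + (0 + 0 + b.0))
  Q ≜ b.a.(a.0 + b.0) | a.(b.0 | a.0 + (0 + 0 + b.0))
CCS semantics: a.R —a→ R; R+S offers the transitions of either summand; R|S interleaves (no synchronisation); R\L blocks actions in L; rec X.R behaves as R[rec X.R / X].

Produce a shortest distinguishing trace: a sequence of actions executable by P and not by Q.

bb

P's transition system — 24 states:
  u0 = b.a.(a.0 + b.0) | b.(b.0 | a.0 + (0 + 0 + b.0)) | =b=> u1, =b=> u2
  u1 = a.(a.0 + b.0) | b.(b.0 | a.0 + (0 + 0 + b.0)) | =a=> u3, =b=> u4
  u2 = b.a.(a.0 + b.0) | (b.0 | a.0 + (0 + 0 + b.0)) | =a=> u5, =b=> u4, =b=> u6, =b=> u7
  u3 = (a.0 + b.0) | b.(b.0 | a.0 + (0 + 0 + b.0)) | =a=> u8, =b=> u8, =b=> u9
  u4 = a.(a.0 + b.0) | (b.0 | a.0 + (0 + 0 + b.0)) | =a=> u10, =a=> u9, =b=> u11, =b=> u12
  u5 = b.a.(a.0 + b.0) | (b.0 | 0) | =b=> u10, =b=> u13
  u6 = b.a.(a.0 + b.0) | (0 | a.0) | =a=> u13, =b=> u11
  u7 = b.a.(a.0 + b.0) | 0 | =b=> u12
  u8 = 0 | b.(b.0 | a.0 + (0 + 0 + b.0)) | =b=> u14
  u9 = (a.0 + b.0) | (b.0 | a.0 + (0 + 0 + b.0)) | =a=> u14, =a=> u15, =b=> u14, =b=> u16, =b=> u17
  u10 = a.(a.0 + b.0) | (b.0 | 0) | =a=> u15, =b=> u18
  u11 = a.(a.0 + b.0) | (0 | a.0) | =a=> u16, =a=> u18
  u12 = a.(a.0 + b.0) | 0 | =a=> u17
  u13 = b.a.(a.0 + b.0) | (0 | 0) | =b=> u18
  u14 = 0 | (b.0 | a.0 + (0 + 0 + b.0)) | =a=> u19, =b=> u20, =b=> u21
  u15 = (a.0 + b.0) | (b.0 | 0) | =a=> u19, =b=> u19, =b=> u22
  u16 = (a.0 + b.0) | (0 | a.0) | =a=> u20, =a=> u22, =b=> u20
  u17 = (a.0 + b.0) | 0 | =a=> u21, =b=> u21
  u18 = a.(a.0 + b.0) | (0 | 0) | =a=> u22
  u19 = 0 | (b.0 | 0) | =b=> u23
  u20 = 0 | (0 | a.0) | =a=> u23
  u21 = 0 | 0 | stopped
  u22 = (a.0 + b.0) | (0 | 0) | =a=> u23, =b=> u23
  u23 = 0 | (0 | 0) | stopped
Q's transition system — 24 states:
  v0 = b.a.(a.0 + b.0) | a.(b.0 | a.0 + (0 + 0 + b.0)) | =a=> v1, =b=> v2
  v1 = b.a.(a.0 + b.0) | (b.0 | a.0 + (0 + 0 + b.0)) | =a=> v3, =b=> v4, =b=> v5, =b=> v6
  v2 = a.(a.0 + b.0) | a.(b.0 | a.0 + (0 + 0 + b.0)) | =a=> v4, =a=> v7
  v3 = b.a.(a.0 + b.0) | (b.0 | 0) | =b=> v8, =b=> v9
  v4 = a.(a.0 + b.0) | (b.0 | a.0 + (0 + 0 + b.0)) | =a=> v10, =a=> v8, =b=> v11, =b=> v12
  v5 = b.a.(a.0 + b.0) | (0 | a.0) | =a=> v9, =b=> v11
  v6 = b.a.(a.0 + b.0) | 0 | =b=> v12
  v7 = (a.0 + b.0) | a.(b.0 | a.0 + (0 + 0 + b.0)) | =a=> v10, =a=> v13, =b=> v13
  v8 = a.(a.0 + b.0) | (b.0 | 0) | =a=> v14, =b=> v15
  v9 = b.a.(a.0 + b.0) | (0 | 0) | =b=> v15
  v10 = (a.0 + b.0) | (b.0 | a.0 + (0 + 0 + b.0)) | =a=> v14, =a=> v16, =b=> v16, =b=> v17, =b=> v18
  v11 = a.(a.0 + b.0) | (0 | a.0) | =a=> v15, =a=> v17
  v12 = a.(a.0 + b.0) | 0 | =a=> v18
  v13 = 0 | a.(b.0 | a.0 + (0 + 0 + b.0)) | =a=> v16
  v14 = (a.0 + b.0) | (b.0 | 0) | =a=> v19, =b=> v19, =b=> v20
  v15 = a.(a.0 + b.0) | (0 | 0) | =a=> v20
  v16 = 0 | (b.0 | a.0 + (0 + 0 + b.0)) | =a=> v19, =b=> v21, =b=> v22
  v17 = (a.0 + b.0) | (0 | a.0) | =a=> v20, =a=> v21, =b=> v21
  v18 = (a.0 + b.0) | 0 | =a=> v22, =b=> v22
  v19 = 0 | (b.0 | 0) | =b=> v23
  v20 = (a.0 + b.0) | (0 | 0) | =a=> v23, =b=> v23
  v21 = 0 | (0 | a.0) | =a=> v23
  v22 = 0 | 0 | stopped
  v23 = 0 | (0 | 0) | stopped
Trace ⟨bb⟩ through P, begin at {u0}:
  [1] b ⇒ {u1, u2}
  [2] b ⇒ {u4, u6, u7}
  ✓ P
Trace ⟨bb⟩ through Q, begin at {v0}:
  [1] b ⇒ {v2}
  [2] b ⇒ ∅  — Q cannot continue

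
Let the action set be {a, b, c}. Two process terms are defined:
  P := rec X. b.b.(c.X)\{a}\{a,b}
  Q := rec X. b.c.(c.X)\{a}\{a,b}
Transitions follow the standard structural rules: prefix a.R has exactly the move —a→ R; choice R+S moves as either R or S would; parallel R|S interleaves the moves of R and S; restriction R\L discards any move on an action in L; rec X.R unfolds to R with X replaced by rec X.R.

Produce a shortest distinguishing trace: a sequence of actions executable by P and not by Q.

bb

P's transition system — 4 states:
  p0 = rec X. b.b.(c.X)\{a}\{a,b} ⊢ ··b··> p1
  p1 = b.(c.(rec X. b.b.(c.X)\{a}\{a,b}))\{a}\{a,b} ⊢ ··b··> p2
  p2 = (c.(rec X. b.b.(c.X)\{a}\{a,b}))\{a}\{a,b} ⊢ ··c··> p3
  p3 = (rec X. b.b.(c.X)\{a}\{a,b})\{a}\{a,b} ⊢ deadlocked
Q's transition system — 4 states:
  q0 = rec X. b.c.(c.X)\{a}\{a,b} ⊢ ··b··> q1
  q1 = c.(c.(rec X. b.c.(c.X)\{a}\{a,b}))\{a}\{a,b} ⊢ ··c··> q2
  q2 = (c.(rec X. b.c.(c.X)\{a}\{a,b}))\{a}\{a,b} ⊢ ··c··> q3
  q3 = (rec X. b.c.(c.X)\{a}\{a,b})\{a}\{a,b} ⊢ deadlocked
Trace ⟨bb⟩ through P, begin at {p0}:
  step 1 (b): {p1}
  step 2 (b): {p2}
  — P admits the full trace.
Trace ⟨bb⟩ through Q, begin at {q0}:
  step 1 (b): {q1}
  step 2 (b): no successor for Q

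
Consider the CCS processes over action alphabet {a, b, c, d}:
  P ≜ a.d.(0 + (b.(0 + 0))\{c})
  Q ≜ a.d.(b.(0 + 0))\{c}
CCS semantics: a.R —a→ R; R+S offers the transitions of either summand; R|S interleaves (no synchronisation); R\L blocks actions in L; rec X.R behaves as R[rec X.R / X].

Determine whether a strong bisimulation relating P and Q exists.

P's transition system — 4 states:
  s0 = a.d.(0 + (b.(0 + 0))\{c}) :: -a-> s1
  s1 = d.(0 + (b.(0 + 0))\{c}) :: -d-> s2
  s2 = 0 + (b.(0 + 0))\{c} :: -b-> s3
  s3 = (0 + 0)\{c} :: ·
Q's transition system — 4 states:
  t0 = a.d.(b.(0 + 0))\{c} :: -a-> t1
  t1 = d.(b.(0 + 0))\{c} :: -d-> t2
  t2 = (b.(0 + 0))\{c} :: -b-> t3
  t3 = (0 + 0)\{c} :: ·
Coarsest stable partition (strong bisimilarity classes):
  B0 = {s0, t0}
  B1 = {s1, t1}
  B2 = {s2, t2}
  B3 = {s3, t3}
s0 ∈ B0, t0 ∈ B0 → same block

P ~ Q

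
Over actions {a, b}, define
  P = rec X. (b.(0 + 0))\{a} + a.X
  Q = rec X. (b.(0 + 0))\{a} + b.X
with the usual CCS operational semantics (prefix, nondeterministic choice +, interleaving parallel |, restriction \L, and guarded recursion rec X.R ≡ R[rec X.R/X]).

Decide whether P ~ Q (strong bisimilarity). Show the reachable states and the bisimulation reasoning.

P ≁ Q

LTS(P): 2 reachable states
  p0 = rec X. (b.(0 + 0))\{a} + a.X has moves =a=> p0, =b=> p1
  p1 = (0 + 0)\{a} has moves ∅
LTS(Q): 2 reachable states
  q0 = rec X. (b.(0 + 0))\{a} + b.X has moves =b=> q0, =b=> q1
  q1 = (0 + 0)\{a} has moves ∅
Bisimilarity quotient blocks:
  B0 = {p0}
  B1 = {p1, q1}
  B2 = {q0}
p0 ∈ B0, q0 ∈ B2 → different blocks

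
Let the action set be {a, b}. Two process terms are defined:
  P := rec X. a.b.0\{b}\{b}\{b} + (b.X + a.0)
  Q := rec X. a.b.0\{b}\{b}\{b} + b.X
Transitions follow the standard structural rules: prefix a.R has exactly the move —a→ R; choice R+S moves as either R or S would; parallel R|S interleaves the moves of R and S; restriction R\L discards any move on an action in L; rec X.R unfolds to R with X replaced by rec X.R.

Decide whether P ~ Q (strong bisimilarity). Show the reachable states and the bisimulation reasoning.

P ≁ Q

Reachable graph of P (4 states):
  p0 = rec X. a.b.0\{b}\{b}\{b} + (b.X + a.0) ⊢ ··a··> p1, ··a··> p2, ··b··> p0
  p1 = 0 ⊢ ·
  p2 = b.0\{b}\{b}\{b} ⊢ ··b··> p3
  p3 = 0\{b}\{b}\{b} ⊢ ·
Reachable graph of Q (3 states):
  q0 = rec X. a.b.0\{b}\{b}\{b} + b.X ⊢ ··a··> q1, ··b··> q0
  q1 = b.0\{b}\{b}\{b} ⊢ ··b··> q2
  q2 = 0\{b}\{b}\{b} ⊢ ·
Coarsest stable partition (strong bisimilarity classes):
  B0 = {p0}
  B1 = {p1, p3, q2}
  B2 = {p2, q1}
  B3 = {q0}
p0 ∈ B0, q0 ∈ B3 → different blocks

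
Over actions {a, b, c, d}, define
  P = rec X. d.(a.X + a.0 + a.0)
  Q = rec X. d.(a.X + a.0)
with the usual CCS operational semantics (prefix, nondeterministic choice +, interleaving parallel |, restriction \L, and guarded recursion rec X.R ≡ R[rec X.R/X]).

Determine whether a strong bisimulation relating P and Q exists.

P ~ Q

P's transition system — 3 states:
  p0 = rec X. d.(a.X + a.0 + a.0) :: =d=> p1
  p1 = a.(rec X. d.(a.X + a.0 + a.0)) + a.0 + a.0 :: =a=> p0, =a=> p2
  p2 = 0 :: deadlocked
Q's transition system — 3 states:
  q0 = rec X. d.(a.X + a.0) :: =d=> q1
  q1 = a.(rec X. d.(a.X + a.0)) + a.0 :: =a=> q0, =a=> q2
  q2 = 0 :: deadlocked
Bisimilarity quotient blocks:
  B0 = {p0, q0}
  B1 = {p1, q1}
  B2 = {p2, q2}
p0 ∈ B0, q0 ∈ B0 → same block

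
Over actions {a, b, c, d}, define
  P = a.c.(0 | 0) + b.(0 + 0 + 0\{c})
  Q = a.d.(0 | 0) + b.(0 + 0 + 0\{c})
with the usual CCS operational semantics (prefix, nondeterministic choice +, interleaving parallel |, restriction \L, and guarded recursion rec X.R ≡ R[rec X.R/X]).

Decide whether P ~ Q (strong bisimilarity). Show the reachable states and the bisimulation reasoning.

not bisimilar

Reachable graph of P (4 states):
  p0 = a.c.(0 | 0) + b.(0 + 0 + 0\{c}) | ··a··> p1, ··b··> p2
  p1 = c.(0 | 0) | ··c··> p3
  p2 = 0 + 0 + 0\{c} | stopped
  p3 = 0 | 0 | stopped
Reachable graph of Q (4 states):
  q0 = a.d.(0 | 0) + b.(0 + 0 + 0\{c}) | ··a··> q1, ··b··> q2
  q1 = d.(0 | 0) | ··d··> q3
  q2 = 0 + 0 + 0\{c} | stopped
  q3 = 0 | 0 | stopped
Bisimilarity quotient blocks:
  B0 = {p0}
  B1 = {p1}
  B2 = {p2, p3, q2, q3}
  B3 = {q0}
  B4 = {q1}
p0 ∈ B0, q0 ∈ B3 → different blocks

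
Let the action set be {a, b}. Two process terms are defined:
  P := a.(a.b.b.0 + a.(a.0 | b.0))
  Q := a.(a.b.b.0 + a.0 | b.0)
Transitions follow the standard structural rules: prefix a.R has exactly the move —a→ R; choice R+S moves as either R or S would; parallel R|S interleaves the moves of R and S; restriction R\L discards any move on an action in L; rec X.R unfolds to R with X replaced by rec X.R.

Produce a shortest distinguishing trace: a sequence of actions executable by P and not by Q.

P's transition system — 9 states:
  s0 = a.(a.b.b.0 + a.(a.0 | b.0)) has moves --a--▸ s1
  s1 = a.b.b.0 + a.(a.0 | b.0) has moves --a--▸ s2, --a--▸ s3
  s2 = a.0 | b.0 has moves --a--▸ s4, --b--▸ s5
  s3 = b.b.0 has moves --b--▸ s6
  s4 = 0 | b.0 has moves --b--▸ s7
  s5 = a.0 | 0 has moves --a--▸ s7
  s6 = b.0 has moves --b--▸ s8
  s7 = 0 | 0 has moves ·
  s8 = 0 has moves ·
Q's transition system — 8 states:
  t0 = a.(a.b.b.0 + a.0 | b.0) has moves --a--▸ t1
  t1 = a.b.b.0 + a.0 | b.0 has moves --a--▸ t2, --a--▸ t3, --b--▸ t4
  t2 = 0 | b.0 has moves --b--▸ t5
  t3 = b.b.0 has moves --b--▸ t6
  t4 = a.0 | 0 has moves --a--▸ t5
  t5 = 0 | 0 has moves ·
  t6 = b.0 has moves --b--▸ t7
  t7 = 0 has moves ·
Run σ = ⟨aaa⟩ on P: start {s0}
  step 1 (a): {s1}
  step 2 (a): {s2, s3}
  step 3 (a): {s4}
  P completes σ.
Run σ = ⟨aaa⟩ on Q: start {t0}
  step 1 (a): {t1}
  step 2 (a): {t2, t3}
  step 3 (a): no successor for Q

aaa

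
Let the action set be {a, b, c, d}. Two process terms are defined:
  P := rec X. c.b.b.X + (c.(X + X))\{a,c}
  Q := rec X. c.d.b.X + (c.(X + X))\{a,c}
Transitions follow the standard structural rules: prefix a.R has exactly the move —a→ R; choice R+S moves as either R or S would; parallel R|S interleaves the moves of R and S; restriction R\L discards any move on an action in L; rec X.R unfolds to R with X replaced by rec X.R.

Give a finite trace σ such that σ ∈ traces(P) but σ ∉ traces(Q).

P's transition system — 3 states:
  p0 = rec X. c.b.b.X + (c.(X + X))\{a,c} has moves ··c··> p1
  p1 = b.b.(rec X. c.b.b.X + (c.(X + X))\{a,c}) has moves ··b··> p2
  p2 = b.(rec X. c.b.b.X + (c.(X + X))\{a,c}) has moves ··b··> p0
Q's transition system — 3 states:
  q0 = rec X. c.d.b.X + (c.(X + X))\{a,c} has moves ··c··> q1
  q1 = d.b.(rec X. c.d.b.X + (c.(X + X))\{a,c}) has moves ··d··> q2
  q2 = b.(rec X. c.d.b.X + (c.(X + X))\{a,c}) has moves ··b··> q0
Run σ = ⟨cb⟩ on P: start {p0}
  step 1 (c): {p1}
  step 2 (b): {p2}
  P completes σ.
Run σ = ⟨cb⟩ on Q: start {q0}
  step 1 (c): {q1}
  step 2 (b): ∅  — Q cannot continue

cb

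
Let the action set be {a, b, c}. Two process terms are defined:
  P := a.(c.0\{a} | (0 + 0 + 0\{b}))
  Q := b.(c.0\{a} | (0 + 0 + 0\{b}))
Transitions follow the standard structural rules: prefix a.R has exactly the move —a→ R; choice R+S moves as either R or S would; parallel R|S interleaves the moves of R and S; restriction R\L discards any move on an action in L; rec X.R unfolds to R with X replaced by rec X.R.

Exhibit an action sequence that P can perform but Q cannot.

a

LTS(P): 3 reachable states
  u0 = a.(c.0\{a} | (0 + 0 + 0\{b})) ⊢ —a→ u1
  u1 = c.0\{a} | (0 + 0 + 0\{b}) ⊢ —c→ u2
  u2 = 0\{a} | (0 + 0 + 0\{b}) ⊢ ·
LTS(Q): 3 reachable states
  v0 = b.(c.0\{a} | (0 + 0 + 0\{b})) ⊢ —b→ v1
  v1 = c.0\{a} | (0 + 0 + 0\{b}) ⊢ —c→ v2
  v2 = 0\{a} | (0 + 0 + 0\{b}) ⊢ ·
Trace ⟨a⟩ through P, begin at {u0}:
  [1] a ⇒ {u1}
  — P admits the full trace.
Trace ⟨a⟩ through Q, begin at {v0}:
  [1] a ⇒ ∅ (Q stuck)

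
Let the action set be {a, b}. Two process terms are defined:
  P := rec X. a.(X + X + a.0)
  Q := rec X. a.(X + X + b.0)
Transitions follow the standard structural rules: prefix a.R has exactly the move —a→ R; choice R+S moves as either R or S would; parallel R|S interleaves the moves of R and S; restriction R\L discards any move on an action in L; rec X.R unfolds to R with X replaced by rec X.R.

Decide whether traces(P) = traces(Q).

P's transition system — 3 states:
  s0 = rec X. a.(X + X + a.0) :: ··a··> s1
  s1 = (rec X. a.(X + X + a.0)) + (rec X. a.(X + X + a.0)) + a.0 :: ··a··> s1, ··a··> s2
  s2 = 0 :: stopped
Q's transition system — 3 states:
  t0 = rec X. a.(X + X + b.0) :: ··a··> t1
  t1 = (rec X. a.(X + X + b.0)) + (rec X. a.(X + X + b.0)) + b.0 :: ··a··> t1, ··b··> t2
  t2 = 0 :: stopped
Run σ = ⟨ab⟩ on Q: start {t0}
  after a @ step 1: {t1}
  after b @ step 2: {t2}
  Q completes σ.
Run σ = ⟨ab⟩ on P: start {s0}
  after a @ step 1: {s1}
  after b @ step 2: no successor for P

NO — witness ⟨ab⟩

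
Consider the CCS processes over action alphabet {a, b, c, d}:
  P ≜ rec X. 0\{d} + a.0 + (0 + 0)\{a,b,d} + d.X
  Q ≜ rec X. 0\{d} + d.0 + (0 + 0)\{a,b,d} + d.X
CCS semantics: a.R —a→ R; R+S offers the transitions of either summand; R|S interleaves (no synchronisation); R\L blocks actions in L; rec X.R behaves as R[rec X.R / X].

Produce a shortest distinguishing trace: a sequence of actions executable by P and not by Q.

a

LTS(P): 2 reachable states
  p0 = rec X. 0\{d} + a.0 + (0 + 0)\{a,b,d} + d.X has moves —a→ p1, —d→ p0
  p1 = 0 has moves deadlocked
LTS(Q): 2 reachable states
  q0 = rec X. 0\{d} + d.0 + (0 + 0)\{a,b,d} + d.X has moves —d→ q0, —d→ q1
  q1 = 0 has moves deadlocked
Executing a from P (initial set {p0}):
  step 1 (a): {p1}
  ✓ P
Executing a from Q (initial set {q0}):
  step 1 (a): ∅  — Q cannot continue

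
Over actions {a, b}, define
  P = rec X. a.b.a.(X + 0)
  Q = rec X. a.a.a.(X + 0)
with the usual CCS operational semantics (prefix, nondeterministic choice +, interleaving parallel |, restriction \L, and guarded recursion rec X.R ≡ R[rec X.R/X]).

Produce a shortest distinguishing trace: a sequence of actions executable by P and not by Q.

ab

Reachable graph of P (4 states):
  s0 = rec X. a.b.a.(X + 0) has moves -a-> s1
  s1 = b.a.((rec X. a.b.a.(X + 0)) + 0) has moves -b-> s2
  s2 = a.((rec X. a.b.a.(X + 0)) + 0) has moves -a-> s3
  s3 = (rec X. a.b.a.(X + 0)) + 0 has moves -a-> s1
Reachable graph of Q (4 states):
  t0 = rec X. a.a.a.(X + 0) has moves -a-> t1
  t1 = a.a.((rec X. a.a.a.(X + 0)) + 0) has moves -a-> t2
  t2 = a.((rec X. a.a.a.(X + 0)) + 0) has moves -a-> t3
  t3 = (rec X. a.a.a.(X + 0)) + 0 has moves -a-> t1
Executing ab from P (initial set {s0}):
  after a @ step 1: {s1}
  after b @ step 2: {s2}
  ✓ P
Executing ab from Q (initial set {t0}):
  after a @ step 1: {t1}
  after b @ step 2: ∅ (Q stuck)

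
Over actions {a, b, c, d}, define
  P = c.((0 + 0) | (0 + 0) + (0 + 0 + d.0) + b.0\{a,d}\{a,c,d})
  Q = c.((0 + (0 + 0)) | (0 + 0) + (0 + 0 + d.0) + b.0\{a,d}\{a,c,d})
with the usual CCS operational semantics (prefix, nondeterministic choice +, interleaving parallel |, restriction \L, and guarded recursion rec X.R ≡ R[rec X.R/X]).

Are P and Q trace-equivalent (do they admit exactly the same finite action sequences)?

LTS(P): 4 reachable states
  s0 = c.((0 + 0) | (0 + 0) + (0 + 0 + d.0) + b.0\{a,d}\{a,c,d}) ⊢ --c--▸ s1
  s1 = (0 + 0) | (0 + 0) + (0 + 0 + d.0) + b.0\{a,d}\{a,c,d} ⊢ --b--▸ s2, --d--▸ s3
  s2 = 0\{a,d}\{a,c,d} ⊢ (no moves)
  s3 = 0 ⊢ (no moves)
LTS(Q): 4 reachable states
  t0 = c.((0 + (0 + 0)) | (0 + 0) + (0 + 0 + d.0) + b.0\{a,d}\{a,c,d}) ⊢ --c--▸ t1
  t1 = (0 + (0 + 0)) | (0 + 0) + (0 + 0 + d.0) + b.0\{a,d}\{a,c,d} ⊢ --b--▸ t2, --d--▸ t3
  t2 = 0\{a,d}\{a,c,d} ⊢ (no moves)
  t3 = 0 ⊢ (no moves)
Bisimilarity quotient blocks:
  B0 = {s0, t0}
  B1 = {s1, t1}
  B2 = {s2, s3, t2, t3}
s0 ∈ B0, t0 ∈ B0 → same block
Bisimilar ⇒ trace-equivalent.

traces(P) = traces(Q)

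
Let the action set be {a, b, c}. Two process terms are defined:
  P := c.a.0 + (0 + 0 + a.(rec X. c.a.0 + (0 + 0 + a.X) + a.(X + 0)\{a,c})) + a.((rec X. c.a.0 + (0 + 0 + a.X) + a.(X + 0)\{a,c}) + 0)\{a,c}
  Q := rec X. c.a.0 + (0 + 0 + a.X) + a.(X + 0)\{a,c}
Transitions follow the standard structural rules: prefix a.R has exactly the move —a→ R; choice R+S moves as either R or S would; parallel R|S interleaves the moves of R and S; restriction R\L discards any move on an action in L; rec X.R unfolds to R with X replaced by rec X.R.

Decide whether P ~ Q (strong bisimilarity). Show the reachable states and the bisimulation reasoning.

P's transition system — 5 states:
  m0 = c.a.0 + (0 + 0 + a.(rec X. c.a.0 + (0 + 0 + a.X) + a.(X + 0)\{a,c})) + a.((rec X. c.a.0 + (0 + 0 + a.X) + a.(X + 0)\{a,c}) + 0)\{a,c} ⊢ ··a··> m1, ··a··> m2, ··c··> m3
  m1 = ((rec X. c.a.0 + (0 + 0 + a.X) + a.(X + 0)\{a,c}) + 0)\{a,c} ⊢ ·
  m2 = rec X. c.a.0 + (0 + 0 + a.X) + a.(X + 0)\{a,c} ⊢ ··a··> m1, ··a··> m2, ··c··> m3
  m3 = a.0 ⊢ ··a··> m4
  m4 = 0 ⊢ ·
Q's transition system — 4 states:
  n0 = rec X. c.a.0 + (0 + 0 + a.X) + a.(X + 0)\{a,c} ⊢ ··a··> n0, ··a··> n1, ··c··> n2
  n1 = ((rec X. c.a.0 + (0 + 0 + a.X) + a.(X + 0)\{a,c}) + 0)\{a,c} ⊢ ·
  n2 = a.0 ⊢ ··a··> n3
  n3 = 0 ⊢ ·
Bisimilarity quotient blocks:
  B0 = {m0, m2, n0}
  B1 = {m1, m4, n1, n3}
  B2 = {m3, n2}
m0 ∈ B0, n0 ∈ B0 → same block

P ~ Q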